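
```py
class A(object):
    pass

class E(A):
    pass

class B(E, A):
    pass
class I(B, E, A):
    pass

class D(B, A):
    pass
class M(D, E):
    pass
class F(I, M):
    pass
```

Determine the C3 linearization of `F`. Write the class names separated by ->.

L[F] = F + merge(L[I], L[M], [I M])
  take I:  [I B E A object] + [M D B E A object] + [I M]
  take M:  [B E A object] + [M D B E A object] + [M]
  take D:  [B E A object] + [D B E A object]
  take B:  [B E A object] + [B E A object]
  take E:  [E A object] + [E A object]
  take A:  [A object] + [A object]
  take object:  [object] + [object]

F -> I -> M -> D -> B -> E -> A -> object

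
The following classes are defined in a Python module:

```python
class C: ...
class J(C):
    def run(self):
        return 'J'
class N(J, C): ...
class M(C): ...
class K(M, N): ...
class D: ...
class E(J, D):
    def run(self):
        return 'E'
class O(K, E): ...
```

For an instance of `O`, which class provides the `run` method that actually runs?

E

L[O] = O + merge(L[K], L[E], [K E])
  take K:  [K M N J C object] + [E J C D object] + [K E]
  take M:  [M N J C object] + [E J C D object] + [E]
  take N:  [N J C object] + [E J C D object] + [E]
  take E:  [J C object] + [E J C D object] + [E]
  take J:  [J C object] + [J C D object]
  take C:  [C object] + [C D object]
  take D:  [object] + [D object]
  take object:  [object] + [object]
MRO: O K M N E J C D object
run is defined in: E, J. First along the MRO is E.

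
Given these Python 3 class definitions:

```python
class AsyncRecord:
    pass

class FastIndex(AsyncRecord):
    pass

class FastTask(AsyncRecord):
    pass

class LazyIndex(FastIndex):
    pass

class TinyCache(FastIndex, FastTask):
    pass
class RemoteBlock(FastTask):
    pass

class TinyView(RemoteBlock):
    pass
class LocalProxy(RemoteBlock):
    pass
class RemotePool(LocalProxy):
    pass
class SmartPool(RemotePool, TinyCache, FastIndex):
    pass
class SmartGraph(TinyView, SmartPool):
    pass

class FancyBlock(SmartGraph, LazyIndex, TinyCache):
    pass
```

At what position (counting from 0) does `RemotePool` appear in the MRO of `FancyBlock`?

L[FancyBlock] = FancyBlock + merge(L[SmartGraph], L[LazyIndex], L[TinyCache], [SmartGraph LazyIndex TinyCache])
  take SmartGraph:  [SmartGraph TinyView SmartPool RemotePool LocalProxy RemoteBlock TinyCache FastIndex FastTask AsyncRecord object] + [LazyIndex FastIndex AsyncRecord object] + [TinyCache FastIndex FastTask AsyncRecord object] + [SmartGraph LazyIndex TinyCache]
  take TinyView:  [TinyView SmartPool RemotePool LocalProxy RemoteBlock TinyCache FastIndex FastTask AsyncRecord object] + [LazyIndex FastIndex AsyncRecord object] + [TinyCache FastIndex FastTask AsyncRecord object] + [LazyIndex TinyCache]
  take SmartPool:  [SmartPool RemotePool LocalProxy RemoteBlock TinyCache FastIndex FastTask AsyncRecord object] + [LazyIndex FastIndex AsyncRecord object] + [TinyCache FastIndex FastTask AsyncRecord object] + [LazyIndex TinyCache]
  take RemotePool:  [RemotePool LocalProxy RemoteBlock TinyCache FastIndex FastTask AsyncRecord object] + [LazyIndex FastIndex AsyncRecord object] + [TinyCache FastIndex FastTask AsyncRecord object] + [LazyIndex TinyCache]
  take LocalProxy:  [LocalProxy RemoteBlock TinyCache FastIndex FastTask AsyncRecord object] + [LazyIndex FastIndex AsyncRecord object] + [TinyCache FastIndex FastTask AsyncRecord object] + [LazyIndex TinyCache]
  take RemoteBlock:  [RemoteBlock TinyCache FastIndex FastTask AsyncRecord object] + [LazyIndex FastIndex AsyncRecord object] + [TinyCache FastIndex FastTask AsyncRecord object] + [LazyIndex TinyCache]
  take LazyIndex:  [TinyCache FastIndex FastTask AsyncRecord object] + [LazyIndex FastIndex AsyncRecord object] + [TinyCache FastIndex FastTask AsyncRecord object] + [LazyIndex TinyCache]
  take TinyCache:  [TinyCache FastIndex FastTask AsyncRecord object] + [FastIndex AsyncRecord object] + [TinyCache FastIndex FastTask AsyncRecord object] + [TinyCache]
  take FastIndex:  [FastIndex FastTask AsyncRecord object] + [FastIndex AsyncRecord object] + [FastIndex FastTask AsyncRecord object]
  take FastTask:  [FastTask AsyncRecord object] + [AsyncRecord object] + [FastTask AsyncRecord object]
  take AsyncRecord:  [AsyncRecord object] + [AsyncRecord object] + [AsyncRecord object]
  take object:  [object] + [object] + [object]
MRO: FancyBlock SmartGraph TinyView SmartPool RemotePool LocalProxy RemoteBlock LazyIndex TinyCache FastIndex FastTask AsyncRecord object
RemotePool sits at index 4.

4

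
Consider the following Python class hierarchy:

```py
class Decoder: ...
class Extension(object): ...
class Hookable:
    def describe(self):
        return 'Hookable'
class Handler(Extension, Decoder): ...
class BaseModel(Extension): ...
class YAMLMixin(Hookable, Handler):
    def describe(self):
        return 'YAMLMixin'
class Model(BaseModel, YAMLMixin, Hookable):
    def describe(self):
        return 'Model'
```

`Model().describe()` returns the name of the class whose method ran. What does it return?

Model

L[Model] = Model + merge(L[BaseModel], L[YAMLMixin], L[Hookable], [BaseModel YAMLMixin Hookable])
  take BaseModel:  [BaseModel Extension object] + [YAMLMixin Hookable Handler Extension Decoder object] + [Hookable object] + [BaseModel YAMLMixin Hookable]
  take YAMLMixin:  [Extension object] + [YAMLMixin Hookable Handler Extension Decoder object] + [Hookable object] + [YAMLMixin Hookable]
  take Hookable:  [Extension object] + [Hookable Handler Extension Decoder object] + [Hookable object] + [Hookable]
  take Handler:  [Extension object] + [Handler Extension Decoder object] + [object]
  take Extension:  [Extension object] + [Extension Decoder object] + [object]
  take Decoder:  [object] + [Decoder object] + [object]
  take object:  [object] + [object] + [object]
MRO: Model BaseModel YAMLMixin Hookable Handler Extension Decoder object
describe is defined in: Hookable, Model, YAMLMixin. First along the MRO is Model.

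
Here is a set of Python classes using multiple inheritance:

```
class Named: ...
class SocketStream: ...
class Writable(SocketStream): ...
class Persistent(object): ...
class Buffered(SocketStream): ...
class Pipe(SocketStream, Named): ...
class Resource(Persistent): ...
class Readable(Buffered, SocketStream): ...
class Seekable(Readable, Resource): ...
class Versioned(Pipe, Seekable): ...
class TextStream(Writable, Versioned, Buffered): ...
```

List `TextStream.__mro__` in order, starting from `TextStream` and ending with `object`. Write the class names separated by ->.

L[TextStream] = TextStream + merge(L[Writable], L[Versioned], L[Buffered], [Writable Versioned Buffered])
  take Writable:  [Writable SocketStream object] + [Versioned Pipe Seekable Readable Buffered SocketStream Named Resource Persistent object] + [Buffered SocketStream object] + [Writable Versioned Buffered]
  take Versioned:  [SocketStream object] + [Versioned Pipe Seekable Readable Buffered SocketStream Named Resource Persistent object] + [Buffered SocketStream object] + [Versioned Buffered]
  take Pipe:  [SocketStream object] + [Pipe Seekable Readable Buffered SocketStream Named Resource Persistent object] + [Buffered SocketStream object] + [Buffered]
  take Seekable:  [SocketStream object] + [Seekable Readable Buffered SocketStream Named Resource Persistent object] + [Buffered SocketStream object] + [Buffered]
  take Readable:  [SocketStream object] + [Readable Buffered SocketStream Named Resource Persistent object] + [Buffered SocketStream object] + [Buffered]
  take Buffered:  [SocketStream object] + [Buffered SocketStream Named Resource Persistent object] + [Buffered SocketStream object] + [Buffered]
  take SocketStream:  [SocketStream object] + [SocketStream Named Resource Persistent object] + [SocketStream object]
  take Named:  [object] + [Named Resource Persistent object] + [object]
  take Resource:  [object] + [Resource Persistent object] + [object]
  take Persistent:  [object] + [Persistent object] + [object]
  take object:  [object] + [object] + [object]

TextStream -> Writable -> Versioned -> Pipe -> Seekable -> Readable -> Buffered -> SocketStream -> Named -> Resource -> Persistent -> object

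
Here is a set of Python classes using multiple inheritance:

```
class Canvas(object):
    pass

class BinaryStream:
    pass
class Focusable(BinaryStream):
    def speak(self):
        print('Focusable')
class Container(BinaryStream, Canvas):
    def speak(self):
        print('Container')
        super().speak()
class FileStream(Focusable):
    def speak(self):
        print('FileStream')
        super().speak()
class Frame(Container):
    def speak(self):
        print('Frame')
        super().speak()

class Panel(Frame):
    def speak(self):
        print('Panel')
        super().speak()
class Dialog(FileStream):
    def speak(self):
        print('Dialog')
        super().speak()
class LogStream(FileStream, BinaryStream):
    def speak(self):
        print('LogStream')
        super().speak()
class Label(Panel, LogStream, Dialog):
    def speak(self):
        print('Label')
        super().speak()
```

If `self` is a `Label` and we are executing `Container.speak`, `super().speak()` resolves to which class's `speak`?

L[Label] = Label + merge(L[Panel], L[LogStream], L[Dialog], [Panel LogStream Dialog])
  take Panel:  [Panel Frame Container BinaryStream Canvas object] + [LogStream FileStream Focusable BinaryStream object] + [Dialog FileStream Focusable BinaryStream object] + [Panel LogStream Dialog]
  take Frame:  [Frame Container BinaryStream Canvas object] + [LogStream FileStream Focusable BinaryStream object] + [Dialog FileStream Focusable BinaryStream object] + [LogStream Dialog]
  take Container:  [Container BinaryStream Canvas object] + [LogStream FileStream Focusable BinaryStream object] + [Dialog FileStream Focusable BinaryStream object] + [LogStream Dialog]
  take LogStream:  [BinaryStream Canvas object] + [LogStream FileStream Focusable BinaryStream object] + [Dialog FileStream Focusable BinaryStream object] + [LogStream Dialog]
  take Dialog:  [BinaryStream Canvas object] + [FileStream Focusable BinaryStream object] + [Dialog FileStream Focusable BinaryStream object] + [Dialog]
  take FileStream:  [BinaryStream Canvas object] + [FileStream Focusable BinaryStream object] + [FileStream Focusable BinaryStream object]
  take Focusable:  [BinaryStream Canvas object] + [Focusable BinaryStream object] + [Focusable BinaryStream object]
  take BinaryStream:  [BinaryStream Canvas object] + [BinaryStream object] + [BinaryStream object]
  take Canvas:  [Canvas object] + [object] + [object]
  take object:  [object] + [object] + [object]
MRO: Label Panel Frame Container LogStream Dialog FileStream Focusable BinaryStream Canvas object
super() in Container.speak on a Label instance goes to the class after Container in Label's MRO: LogStream.

LogStream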